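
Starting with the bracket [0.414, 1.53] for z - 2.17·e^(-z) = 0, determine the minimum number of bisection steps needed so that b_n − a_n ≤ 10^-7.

24

Initial width b − a = 1.53 − 0.414 = 1.116000.
After n steps the width is (b−a)/2^n; need (b−a)/2^n ≤ 10^-7.
So n ≥ log₂(1.116000/10^-7) = log₂(11160000.0000) ≈ 23.4118.
Hence n = 24.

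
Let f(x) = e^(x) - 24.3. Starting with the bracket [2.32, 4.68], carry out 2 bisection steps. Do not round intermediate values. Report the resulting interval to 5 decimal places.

f(2.320000) = -14.124326, f(4.680000) = 83.470073 (opposite signs)
step 1: m = 3.500000, f(m) = 8.815452 > 0 → root in [2.320000, 3.500000]
step 2: m = 2.910000, f(m) = -5.943201 < 0 → root in [2.910000, 3.500000]

[2.91000, 3.50000]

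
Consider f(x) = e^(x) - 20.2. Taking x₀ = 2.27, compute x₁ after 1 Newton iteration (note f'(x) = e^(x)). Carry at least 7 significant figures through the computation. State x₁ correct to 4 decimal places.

x_0 = 2.270000: f = -10.520599, f' = 9.679401 → x_1 = 2.270000 - (-10.520599)/(9.679401) = 3.356906

3.3569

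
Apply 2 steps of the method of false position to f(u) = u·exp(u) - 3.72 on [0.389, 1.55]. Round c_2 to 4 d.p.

1.1014

f(0.389000) = -3.146029, f(1.550000) = 3.582779
step 1: c = 0.931821, f(c) = -1.353986 < 0 → new bracket [0.931821, 1.550000]
step 2: c = 1.101366, f(c) = -0.406788 < 0 → new bracket [1.101366, 1.550000]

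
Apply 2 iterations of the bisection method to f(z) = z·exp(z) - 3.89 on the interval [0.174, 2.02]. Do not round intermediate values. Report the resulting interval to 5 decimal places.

[1.09700, 1.55850]

f(0.174000) = -3.682930, f(2.020000) = 11.337416 (opposite signs)
step 1: m = 1.097000, f(m) = -0.604302 < 0 → root in [1.097000, 2.020000]
step 2: m = 1.558500, f(m) = 3.515506 > 0 → root in [1.097000, 1.558500]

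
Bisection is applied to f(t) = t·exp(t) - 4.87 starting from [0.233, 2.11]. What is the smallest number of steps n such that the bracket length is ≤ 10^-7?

Initial width b − a = 2.11 − 0.233 = 1.877000.
After n steps the width is (b−a)/2^n; need (b−a)/2^n ≤ 10^-7.
So n ≥ log₂(1.877000/10^-7) = log₂(18770000.0000) ≈ 24.1619.
Hence n = 25.

25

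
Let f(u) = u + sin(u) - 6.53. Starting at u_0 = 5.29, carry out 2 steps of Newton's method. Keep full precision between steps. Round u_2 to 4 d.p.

f'(u) = 1 + cos(u)
u_0 = 5.290000: f = -2.077769, f' = 1.546024 → u_1 = 5.290000 - (-2.077769)/(1.546024) = 6.633944
u_1 = 6.633944: f = 0.447554, f' = 1.939112 → u_2 = 6.633944 - (0.447554)/(1.939112) = 6.403140

6.4031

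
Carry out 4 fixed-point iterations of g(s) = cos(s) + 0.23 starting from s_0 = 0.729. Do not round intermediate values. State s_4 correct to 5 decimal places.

0.82502

s_1 = g(0.729000) = 0.975841
s_2 = g(0.975841) = 0.790472
s_3 = g(0.790472) = 0.933510
s_4 = g(0.933510) = 0.825017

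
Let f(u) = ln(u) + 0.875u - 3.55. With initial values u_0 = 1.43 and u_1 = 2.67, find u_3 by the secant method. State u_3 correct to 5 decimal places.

f(u_0) = -1.941076, f(u_1) = -0.231672
u_2 = 2.670000 - (-0.231672)·(2.670000 - 1.430000)/(-0.231672 - (-1.941076)) = 2.838054; f(u_2) = -0.023584
u_3 = 2.838054 - (-0.023584)·(2.838054 - 2.670000)/(-0.023584 - (-0.231672)) = 2.857101; f(u_3) = -0.000229

2.85710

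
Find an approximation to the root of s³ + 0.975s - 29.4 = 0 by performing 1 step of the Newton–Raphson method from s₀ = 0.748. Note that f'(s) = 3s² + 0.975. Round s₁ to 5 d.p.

s_0 = 0.748000: f = -28.252191, f' = 2.653512 → s_1 = 0.748000 - (-28.252191)/(2.653512) = 11.395094

11.39509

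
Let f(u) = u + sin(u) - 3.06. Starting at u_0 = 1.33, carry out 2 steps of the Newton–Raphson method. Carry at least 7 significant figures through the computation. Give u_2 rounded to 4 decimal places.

2.2344

Newton update: u ← u − f(u)/f'(u).
f'(u) = 1 + cos(u)
u_0 = 1.330000: f = -0.758852, f' = 1.238476 → u_1 = 1.330000 - (-0.758852)/(1.238476) = 1.942730
u_1 = 1.942730: f = -0.185644, f' = 0.636582 → u_2 = 1.942730 - (-0.185644)/(0.636582) = 2.234356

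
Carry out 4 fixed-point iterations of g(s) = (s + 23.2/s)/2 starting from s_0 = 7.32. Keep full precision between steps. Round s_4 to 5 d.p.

4.81664

s_1 = g(7.320000) = 5.244699
s_2 = g(5.244699) = 4.834107
s_3 = g(4.834107) = 4.816669
s_4 = g(4.816669) = 4.816638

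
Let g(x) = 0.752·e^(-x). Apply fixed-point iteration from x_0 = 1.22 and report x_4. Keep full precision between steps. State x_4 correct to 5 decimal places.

x_1 = g(1.220000) = 0.222013
x_2 = g(0.222013) = 0.602280
x_3 = g(0.602280) = 0.411766
x_4 = g(0.411766) = 0.498184

0.49818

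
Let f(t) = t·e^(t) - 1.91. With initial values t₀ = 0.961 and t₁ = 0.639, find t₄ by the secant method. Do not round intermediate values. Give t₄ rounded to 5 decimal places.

0.83151

f(t_0) = 0.602351, f(t_1) = -0.699360
t_2 = 0.639000 - (-0.699360)·(0.639000 - 0.961000)/(-0.699360 - (0.602351)) = 0.811998; f(t_2) = -0.081051
t_3 = 0.811998 - (-0.081051)·(0.811998 - 0.639000)/(-0.081051 - (-0.699360)) = 0.834676; f(t_3) = 0.013149
t_4 = 0.834676 - (0.013149)·(0.834676 - 0.811998)/(0.013149 - (-0.081051)) = 0.831510; f(t_4) = -0.000199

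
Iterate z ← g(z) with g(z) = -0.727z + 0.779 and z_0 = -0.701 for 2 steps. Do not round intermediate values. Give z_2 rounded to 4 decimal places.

z_1 = g(-0.701000) = 1.288627
z_2 = g(1.288627) = -0.157832

-0.1578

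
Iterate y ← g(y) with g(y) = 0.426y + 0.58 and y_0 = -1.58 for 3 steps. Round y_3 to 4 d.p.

0.8102

y_1 = g(-1.580000) = -0.093080
y_2 = g(-0.093080) = 0.540348
y_3 = g(0.540348) = 0.810188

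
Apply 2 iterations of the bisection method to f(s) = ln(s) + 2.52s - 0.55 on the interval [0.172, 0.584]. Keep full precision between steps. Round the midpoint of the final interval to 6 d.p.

0.532500

f(0.172000) = -1.876821, f(0.584000) = 0.383826 (opposite signs)
step 1: m = 0.378000, f(m) = -0.570301 < 0 → root in [0.378000, 0.584000]
step 2: m = 0.481000, f(m) = -0.069768 < 0 → root in [0.481000, 0.584000]
Midpoint of [0.481000, 0.584000] = 0.532500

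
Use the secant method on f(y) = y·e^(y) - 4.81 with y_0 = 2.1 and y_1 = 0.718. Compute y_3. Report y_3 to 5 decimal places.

1.46583

f(y_0) = 12.338957, f(y_1) = -3.337864
y_2 = 0.718000 - (-3.337864)·(0.718000 - 2.100000)/(-3.337864 - (12.338957)) = 1.012252; f(y_2) = -2.024497
y_3 = 1.012252 - (-2.024497)·(1.012252 - 0.718000)/(-2.024497 - (-3.337864)) = 1.465827; f(y_3) = 1.538677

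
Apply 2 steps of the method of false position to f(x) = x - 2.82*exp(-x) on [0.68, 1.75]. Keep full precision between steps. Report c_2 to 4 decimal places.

1.0237

f(0.680000) = -0.748660, f(1.750000) = 1.259957
step 1: c = 1.078815, f(c) = 0.120019 > 0 → new bracket [0.680000, 1.078815]
step 2: c = 1.023713, f(c) = 0.010604 > 0 → new bracket [0.680000, 1.023713]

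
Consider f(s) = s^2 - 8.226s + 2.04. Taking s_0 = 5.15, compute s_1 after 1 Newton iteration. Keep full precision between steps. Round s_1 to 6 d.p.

f'(s) = 2s - 8.226
s_0 = 5.150000: f = -13.801400, f' = 2.074000 → s_1 = 5.150000 - (-13.801400)/(2.074000) = 11.804484

11.804484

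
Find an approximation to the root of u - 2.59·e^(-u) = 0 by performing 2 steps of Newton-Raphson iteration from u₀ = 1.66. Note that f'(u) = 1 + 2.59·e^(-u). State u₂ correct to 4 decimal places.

Newton update: u ← u − f(u)/f'(u).
u_0 = 1.660000: f = 1.167540, f' = 1.492460 → u_1 = 1.660000 - (1.167540)/(1.492460) = 0.877708
u_1 = 0.877708: f = -0.199046, f' = 2.076753 → u_2 = 0.877708 - (-0.199046)/(2.076753) = 0.973552

0.9736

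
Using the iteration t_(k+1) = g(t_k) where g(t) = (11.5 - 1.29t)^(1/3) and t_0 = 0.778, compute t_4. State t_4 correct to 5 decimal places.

t_1 = g(0.778000) = 2.189508
t_2 = g(2.189508) = 2.054780
t_3 = g(2.054780) = 2.068411
t_4 = g(2.068411) = 2.067040

2.06704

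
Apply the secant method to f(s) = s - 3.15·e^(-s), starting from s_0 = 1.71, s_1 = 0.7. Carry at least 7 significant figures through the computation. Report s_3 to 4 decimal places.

1.0810

f(s_0) = 1.140273, f(s_1) = -0.864244
s_2 = 0.700000 - (-0.864244)·(0.700000 - 1.710000)/(-0.864244 - (1.140273)) = 1.135460; f(s_2) = 0.123445
s_3 = 1.135460 - (0.123445)·(1.135460 - 0.700000)/(0.123445 - (-0.864244)) = 1.081034; f(s_3) = 0.012414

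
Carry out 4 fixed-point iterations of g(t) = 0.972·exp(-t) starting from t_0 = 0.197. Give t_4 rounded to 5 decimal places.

0.51895

t_1 = g(0.197000) = 0.798197
t_2 = g(0.798197) = 0.437536
t_3 = g(0.437536) = 0.627548
t_4 = g(0.627548) = 0.518950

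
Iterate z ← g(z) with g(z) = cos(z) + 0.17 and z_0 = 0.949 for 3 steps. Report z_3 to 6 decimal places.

z_1 = g(0.949000) = 0.752496
z_2 = g(0.752496) = 0.899985
z_3 = g(0.899985) = 0.791622

0.791622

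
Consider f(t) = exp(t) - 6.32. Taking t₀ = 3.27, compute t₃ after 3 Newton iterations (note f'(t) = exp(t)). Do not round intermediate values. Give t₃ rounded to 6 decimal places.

1.858988

t_0 = 3.270000: f = 19.991339, f' = 26.311339 → t_1 = 3.270000 - (19.991339)/(26.311339) = 2.510201
t_1 = 2.510201: f = 5.987399, f' = 12.307399 → t_2 = 2.510201 - (5.987399)/(12.307399) = 2.023713
t_2 = 2.023713: f = 1.246366, f' = 7.566366 → t_3 = 2.023713 - (1.246366)/(7.566366) = 1.858988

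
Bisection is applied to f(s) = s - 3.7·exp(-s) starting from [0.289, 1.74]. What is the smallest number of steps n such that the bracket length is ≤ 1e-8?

Initial width b − a = 1.74 − 0.289 = 1.451000.
After n steps the width is (b−a)/2^n; need (b−a)/2^n ≤ 1e-8.
So n ≥ log₂(1.451000/1e-8) = log₂(145100000.0000) ≈ 27.1125.
Hence n = 28.

28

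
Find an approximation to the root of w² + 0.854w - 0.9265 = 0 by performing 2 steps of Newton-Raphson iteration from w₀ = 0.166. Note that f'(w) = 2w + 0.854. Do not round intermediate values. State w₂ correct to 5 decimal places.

w_0 = 0.166000: f = -0.757180, f' = 1.186000 → w_1 = 0.166000 - (-0.757180)/(1.186000) = 0.804432
w_1 = 0.804432: f = 0.407595, f' = 2.462863 → w_2 = 0.804432 - (0.407595)/(2.462863) = 0.638935

0.63894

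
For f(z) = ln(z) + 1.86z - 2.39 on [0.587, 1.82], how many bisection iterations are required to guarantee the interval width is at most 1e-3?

11

Initial width b − a = 1.82 − 0.587 = 1.233000.
After n steps the width is (b−a)/2^n; need (b−a)/2^n ≤ 1e-3.
So n ≥ log₂(1.233000/1e-3) = log₂(1233.0000) ≈ 10.2680.
Hence n = 11.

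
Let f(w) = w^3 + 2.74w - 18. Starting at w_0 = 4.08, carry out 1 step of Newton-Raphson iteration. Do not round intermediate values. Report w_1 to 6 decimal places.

2.920216

Newton update: w ← w − f(w)/f'(w).
f'(w) = 3w^2 + 2.74
w_0 = 4.080000: f = 61.096512, f' = 52.679200 → w_1 = 4.080000 - (61.096512)/(52.679200) = 2.920216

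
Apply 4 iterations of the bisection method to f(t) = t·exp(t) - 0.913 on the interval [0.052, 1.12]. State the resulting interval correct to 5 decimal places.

f(0.052000) = -0.858224, f(1.120000) = 2.519637 (opposite signs)
step 1: m = 0.586000, f(m) = 0.139917 > 0 → root in [0.052000, 0.586000]
step 2: m = 0.319000, f(m) = -0.474135 < 0 → root in [0.319000, 0.586000]
step 3: m = 0.452500, f(m) = -0.201562 < 0 → root in [0.452500, 0.586000]
step 4: m = 0.519250, f(m) = -0.040262 < 0 → root in [0.519250, 0.586000]

[0.51925, 0.58600]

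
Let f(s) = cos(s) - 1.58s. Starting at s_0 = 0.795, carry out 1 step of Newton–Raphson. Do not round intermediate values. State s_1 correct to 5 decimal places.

0.55269

Newton update: s ← s − f(s)/f'(s).
f'(s) = -sin(s) - 1.58
s_0 = 0.795000: f = -0.555815, f' = -2.293864 → s_1 = 0.795000 - (-0.555815)/(-2.293864) = 0.552695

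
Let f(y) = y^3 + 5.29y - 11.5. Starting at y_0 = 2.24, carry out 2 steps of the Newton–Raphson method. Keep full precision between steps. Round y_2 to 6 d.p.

f'(y) = 3y^2 + 5.29
y_0 = 2.240000: f = 11.589024, f' = 20.342800 → y_1 = 2.240000 - (11.589024)/(20.342800) = 1.670313
y_1 = 1.670313: f = 1.996041, f' = 13.659839 → y_2 = 1.670313 - (1.996041)/(13.659839) = 1.524188

1.524188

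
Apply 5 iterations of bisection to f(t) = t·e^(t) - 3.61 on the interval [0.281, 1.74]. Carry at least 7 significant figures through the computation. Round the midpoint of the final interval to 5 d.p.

f(0.281000) = -3.237829, f(1.740000) = 6.303378 (opposite signs)
step 1: m = 1.010500, f(m) = -0.834183 < 0 → root in [1.010500, 1.740000]
step 2: m = 1.375250, f(m) = 1.830579 > 0 → root in [1.010500, 1.375250]
step 3: m = 1.192875, f(m) = 0.322366 > 0 → root in [1.010500, 1.192875]
step 4: m = 1.101687, f(m) = -0.294758 < 0 → root in [1.101687, 1.192875]
step 5: m = 1.147281, f(m) = 0.003498 > 0 → root in [1.101687, 1.147281]
Midpoint of [1.101687, 1.147281] = 1.124484

1.12448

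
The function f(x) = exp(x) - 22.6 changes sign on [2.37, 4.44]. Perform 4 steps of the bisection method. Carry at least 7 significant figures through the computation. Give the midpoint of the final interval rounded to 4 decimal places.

f(2.370000) = -11.902608, f(4.440000) = 62.174942 (opposite signs)
step 1: m = 3.405000, f(m) = 7.514296 > 0 → root in [2.370000, 3.405000]
step 2: m = 2.887500, f(m) = -4.651617 < 0 → root in [2.887500, 3.405000]
step 3: m = 3.146250, f(m) = 0.648718 > 0 → root in [2.887500, 3.146250]
step 4: m = 3.016875, f(m) = -2.172644 < 0 → root in [3.016875, 3.146250]
Midpoint of [3.016875, 3.146250] = 3.081563

3.0816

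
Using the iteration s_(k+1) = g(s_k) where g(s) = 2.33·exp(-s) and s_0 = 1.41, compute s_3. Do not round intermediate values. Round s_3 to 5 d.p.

s_1 = g(1.410000) = 0.568854
s_2 = g(0.568854) = 1.319185
s_3 = g(1.319185) = 0.622932

0.62293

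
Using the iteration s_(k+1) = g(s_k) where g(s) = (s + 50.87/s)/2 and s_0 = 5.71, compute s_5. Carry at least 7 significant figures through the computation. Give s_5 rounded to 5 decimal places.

s_1 = g(5.710000) = 7.309466
s_2 = g(7.309466) = 7.134467
s_3 = g(7.134467) = 7.132321
s_4 = g(7.132321) = 7.132321
s_5 = g(7.132321) = 7.132321

7.13232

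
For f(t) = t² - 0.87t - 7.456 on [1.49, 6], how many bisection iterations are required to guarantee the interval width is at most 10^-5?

Initial width b − a = 6 − 1.49 = 4.510000.
After n steps the width is (b−a)/2^n; need (b−a)/2^n ≤ 10^-5.
So n ≥ log₂(4.510000/10^-5) = log₂(451000.0000) ≈ 18.7828.
Hence n = 19.

19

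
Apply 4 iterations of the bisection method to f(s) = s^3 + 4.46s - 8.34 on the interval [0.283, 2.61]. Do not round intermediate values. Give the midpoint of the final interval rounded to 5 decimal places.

f(0.283000) = -7.055155, f(2.610000) = 21.080181 (opposite signs)
step 1: m = 1.446500, f(m) = 1.137992 > 0 → root in [0.283000, 1.446500]
step 2: m = 0.864750, f(m) = -3.836561 < 0 → root in [0.864750, 1.446500]
step 3: m = 1.155625, f(m) = -1.642611 < 0 → root in [1.155625, 1.446500]
step 4: m = 1.301063, f(m) = -0.334870 < 0 → root in [1.301063, 1.446500]
Midpoint of [1.301063, 1.446500] = 1.373781

1.37378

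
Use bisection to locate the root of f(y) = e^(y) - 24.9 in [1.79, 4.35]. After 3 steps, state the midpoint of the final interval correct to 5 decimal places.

f(1.790000) = -18.910548, f(4.350000) = 52.578463 (opposite signs)
step 1: m = 3.070000, f(m) = -3.358097 < 0 → root in [3.070000, 4.350000]
step 2: m = 3.710000, f(m) = 15.953807 > 0 → root in [3.070000, 3.710000]
step 3: m = 3.390000, f(m) = 4.765952 > 0 → root in [3.070000, 3.390000]
Midpoint of [3.070000, 3.390000] = 3.230000

3.23000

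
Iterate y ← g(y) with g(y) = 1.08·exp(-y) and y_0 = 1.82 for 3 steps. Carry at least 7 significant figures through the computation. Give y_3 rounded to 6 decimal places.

0.436196

y_1 = g(1.820000) = 0.174988
y_2 = g(0.174988) = 0.906625
y_3 = g(0.906625) = 0.436196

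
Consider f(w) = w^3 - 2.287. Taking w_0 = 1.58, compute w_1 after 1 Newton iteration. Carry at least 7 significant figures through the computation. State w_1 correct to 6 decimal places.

1.358706

Newton update: w ← w − f(w)/f'(w).
f'(w) = 3w^2
w_0 = 1.580000: f = 1.657312, f' = 7.489200 → w_1 = 1.580000 - (1.657312)/(7.489200) = 1.358706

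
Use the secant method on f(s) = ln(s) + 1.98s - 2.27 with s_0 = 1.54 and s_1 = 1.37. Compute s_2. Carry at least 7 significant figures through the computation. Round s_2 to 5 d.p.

1.08612

Secant update: s_(k+1) = s_k − f(s_k)·(s_k − s_(k-1))/(f(s_k) − f(s_(k-1))).
f(s_0) = 1.210982, f(s_1) = 0.757411
s_2 = 1.370000 - (0.757411)·(1.370000 - 1.540000)/(0.757411 - (1.210982)) = 1.086120; f(s_2) = -0.036870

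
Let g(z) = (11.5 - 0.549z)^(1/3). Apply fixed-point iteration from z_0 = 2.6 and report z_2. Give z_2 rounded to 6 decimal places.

2.176778

z_1 = g(2.600000) = 2.159636
z_2 = g(2.159636) = 2.176778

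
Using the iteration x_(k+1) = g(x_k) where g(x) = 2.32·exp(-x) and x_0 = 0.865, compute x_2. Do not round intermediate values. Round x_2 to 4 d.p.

x_1 = g(0.865000) = 0.976840
x_2 = g(0.976840) = 0.873478

0.8735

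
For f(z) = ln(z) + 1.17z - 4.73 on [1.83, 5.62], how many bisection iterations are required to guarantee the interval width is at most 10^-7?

26

Initial width b − a = 5.62 − 1.83 = 3.790000.
After n steps the width is (b−a)/2^n; need (b−a)/2^n ≤ 10^-7.
So n ≥ log₂(3.790000/10^-7) = log₂(37900000.0000) ≈ 25.1757.
Hence n = 26.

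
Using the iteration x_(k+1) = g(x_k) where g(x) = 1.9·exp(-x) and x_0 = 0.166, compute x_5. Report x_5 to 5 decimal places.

1.13166

x_1 = g(0.166000) = 1.609388
x_2 = g(1.609388) = 0.380019
x_3 = g(0.380019) = 1.299312
x_4 = g(1.299312) = 0.518167
x_5 = g(0.518167) = 1.131662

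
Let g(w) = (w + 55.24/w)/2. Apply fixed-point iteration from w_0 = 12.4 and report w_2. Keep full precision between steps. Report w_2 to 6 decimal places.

w_1 = g(12.400000) = 8.427419
w_2 = g(8.427419) = 7.491107

7.491107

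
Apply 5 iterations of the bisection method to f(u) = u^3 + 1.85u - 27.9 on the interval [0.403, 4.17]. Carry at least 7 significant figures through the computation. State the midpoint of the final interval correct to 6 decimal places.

f(0.403000) = -27.088999, f(4.170000) = 52.326213 (opposite signs)
step 1: m = 2.286500, f(m) = -11.715965 < 0 → root in [2.286500, 4.170000]
step 2: m = 3.228250, f(m) = 11.715786 > 0 → root in [2.286500, 3.228250]
step 3: m = 2.757375, f(m) = -1.834212 < 0 → root in [2.757375, 3.228250]
step 4: m = 2.992813, f(m) = 4.443105 > 0 → root in [2.757375, 2.992813]
step 5: m = 2.875094, f(m) = 1.184920 > 0 → root in [2.757375, 2.875094]
Midpoint of [2.757375, 2.875094] = 2.816234

2.816234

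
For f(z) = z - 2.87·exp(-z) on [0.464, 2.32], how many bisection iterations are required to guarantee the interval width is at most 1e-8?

Initial width b − a = 2.32 − 0.464 = 1.856000.
After n steps the width is (b−a)/2^n; need (b−a)/2^n ≤ 1e-8.
So n ≥ log₂(1.856000/1e-8) = log₂(185600000.0000) ≈ 27.4676.
Hence n = 28.

28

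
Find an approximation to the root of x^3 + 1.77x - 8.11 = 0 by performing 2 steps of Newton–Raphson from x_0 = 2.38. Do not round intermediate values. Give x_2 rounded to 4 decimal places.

f'(x) = 3x^2 + 1.77
x_0 = 2.380000: f = 9.583872, f' = 18.763200 → x_1 = 2.380000 - (9.583872)/(18.763200) = 1.869220
x_1 = 1.869220: f = 1.729540, f' = 12.251947 → x_2 = 1.869220 - (1.729540)/(12.251947) = 1.728055

1.7281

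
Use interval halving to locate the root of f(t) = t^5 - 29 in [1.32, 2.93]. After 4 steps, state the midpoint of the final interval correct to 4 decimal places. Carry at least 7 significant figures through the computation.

f(1.320000) = -24.992536, f(2.930000) = 186.942488 (opposite signs)
step 1: m = 2.125000, f(m) = 14.330597 > 0 → root in [1.320000, 2.125000]
step 2: m = 1.722500, f(m) = -13.836615 < 0 → root in [1.722500, 2.125000]
step 3: m = 1.923750, f(m) = -2.652272 < 0 → root in [1.923750, 2.125000]
step 4: m = 2.024375, f(m) = 4.998114 > 0 → root in [1.923750, 2.024375]
Midpoint of [1.923750, 2.024375] = 1.974063

1.9741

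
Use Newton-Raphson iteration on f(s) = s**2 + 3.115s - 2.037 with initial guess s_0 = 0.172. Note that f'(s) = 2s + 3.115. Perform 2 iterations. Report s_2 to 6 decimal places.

s_0 = 0.172000: f = -1.471636, f' = 3.459000 → s_1 = 0.172000 - (-1.471636)/(3.459000) = 0.597451
s_1 = 0.597451: f = 0.181009, f' = 4.309903 → s_2 = 0.597451 - (0.181009)/(4.309903) = 0.555453

0.555453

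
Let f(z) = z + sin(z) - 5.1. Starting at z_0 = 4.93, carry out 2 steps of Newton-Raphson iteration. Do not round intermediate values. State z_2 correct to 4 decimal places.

5.6778

f'(z) = 1 + cos(z)
z_0 = 4.930000: f = -1.146416, f' = 1.215898 → z_1 = 4.930000 - (-1.146416)/(1.215898) = 5.872856
z_1 = 5.872856: f = 0.373944, f' = 1.916989 → z_2 = 5.872856 - (0.373944)/(1.916989) = 5.677787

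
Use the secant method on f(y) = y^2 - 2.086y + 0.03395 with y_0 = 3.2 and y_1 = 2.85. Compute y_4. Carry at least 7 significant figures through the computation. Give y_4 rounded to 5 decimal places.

2.07502

f(y_0) = 3.598750, f(y_1) = 2.211350
y_2 = 2.850000 - (2.211350)·(2.850000 - 3.200000)/(2.211350 - (3.598750)) = 2.292142; f(y_2) = 0.506456
y_3 = 2.292142 - (0.506456)·(2.292142 - 2.850000)/(0.506456 - (2.211350)) = 2.126424; f(y_3) = 0.119909
y_4 = 2.126424 - (0.119909)·(2.126424 - 2.292142)/(0.119909 - (0.506456)) = 2.075018; f(y_4) = 0.011162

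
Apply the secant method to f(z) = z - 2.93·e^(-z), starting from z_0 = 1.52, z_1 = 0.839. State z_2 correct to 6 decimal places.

1.061687

f(z_0) = 0.879174, f(z_1) = -0.427177
z_2 = 0.839000 - (-0.427177)·(0.839000 - 1.520000)/(-0.427177 - (0.879174)) = 1.061687; f(z_2) = 0.048283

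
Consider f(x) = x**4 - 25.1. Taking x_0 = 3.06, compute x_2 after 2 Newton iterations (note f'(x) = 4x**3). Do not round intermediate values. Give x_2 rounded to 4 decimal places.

2.2804

x_0 = 3.060000: f = 62.577005, f' = 114.610464 → x_1 = 3.060000 - (62.577005)/(114.610464) = 2.514003
x_1 = 2.514003: f = 14.845048, f' = 63.556095 → x_2 = 2.514003 - (14.845048)/(63.556095) = 2.280429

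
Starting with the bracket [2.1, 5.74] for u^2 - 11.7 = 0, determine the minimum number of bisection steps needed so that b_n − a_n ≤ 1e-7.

26

Initial width b − a = 5.74 − 2.1 = 3.640000.
After n steps the width is (b−a)/2^n; need (b−a)/2^n ≤ 1e-7.
So n ≥ log₂(3.640000/1e-7) = log₂(36400000.0000) ≈ 25.1174.
Hence n = 26.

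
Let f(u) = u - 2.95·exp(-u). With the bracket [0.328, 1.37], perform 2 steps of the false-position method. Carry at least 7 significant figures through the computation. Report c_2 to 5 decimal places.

1.05291

f(0.328000) = -1.797071, f(1.370000) = 0.620384
step 1: c = 1.102595, f(c) = 0.123169 > 0 → new bracket [0.328000, 1.102595]
step 2: c = 1.052910, f(c) = 0.023593 > 0 → new bracket [0.328000, 1.052910]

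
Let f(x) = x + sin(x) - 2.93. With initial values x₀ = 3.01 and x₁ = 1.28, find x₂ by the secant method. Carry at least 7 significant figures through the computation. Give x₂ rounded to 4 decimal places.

2.6054

f(x_0) = 0.211213, f(x_1) = -0.691984
x_2 = 1.280000 - (-0.691984)·(1.280000 - 3.010000)/(-0.691984 - (0.211213)) = 2.605439; f(x_2) = 0.186272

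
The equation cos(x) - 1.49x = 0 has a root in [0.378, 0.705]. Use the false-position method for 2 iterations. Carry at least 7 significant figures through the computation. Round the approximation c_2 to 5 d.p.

0.56620

f(0.378000) = 0.366185, f(0.705000) = -0.288838
step 1: c = 0.560806, f(c) = 0.011225 > 0 → new bracket [0.560806, 0.705000]
step 2: c = 0.566200, f(c) = 0.000307 > 0 → new bracket [0.566200, 0.705000]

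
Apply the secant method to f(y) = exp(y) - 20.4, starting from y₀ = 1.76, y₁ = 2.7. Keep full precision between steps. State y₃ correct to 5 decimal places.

f(y_0) = -14.587563, f(y_1) = -5.520268
y_2 = 2.700000 - (-5.520268)·(2.700000 - 1.760000)/(-5.520268 - (-14.587563)) = 3.272282; f(y_2) = 5.971459
y_3 = 3.272282 - (5.971459)·(3.272282 - 2.700000)/(5.971459 - (-5.520268)) = 2.974907; f(y_3) = -0.812206

2.97491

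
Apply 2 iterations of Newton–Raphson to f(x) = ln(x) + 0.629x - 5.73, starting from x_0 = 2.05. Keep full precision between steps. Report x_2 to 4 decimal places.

Newton update: x ← x − f(x)/f'(x).
f'(x) = 1/x + 0.629
x_0 = 2.050000: f = -3.722710, f' = 1.116805 → x_1 = 2.050000 - (-3.722710)/(1.116805) = 5.383358
x_1 = 5.383358: f = -0.660556, f' = 0.814758 → x_2 = 5.383358 - (-0.660556)/(0.814758) = 6.194097

6.1941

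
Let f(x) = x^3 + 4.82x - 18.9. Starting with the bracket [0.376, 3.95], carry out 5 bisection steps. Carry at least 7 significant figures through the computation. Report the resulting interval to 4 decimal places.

[2.0513, 2.1630]

f(0.376000) = -17.034523, f(3.950000) = 61.768875 (opposite signs)
step 1: m = 2.163000, f(m) = 1.645405 > 0 → root in [0.376000, 2.163000]
step 2: m = 1.269500, f(m) = -10.735045 < 0 → root in [1.269500, 2.163000]
step 3: m = 1.716250, f(m) = -5.572436 < 0 → root in [1.716250, 2.163000]
step 4: m = 1.939625, f(m) = -2.253857 < 0 → root in [1.939625, 2.163000]
step 5: m = 2.051313, f(m) = -0.380991 < 0 → root in [2.051313, 2.163000]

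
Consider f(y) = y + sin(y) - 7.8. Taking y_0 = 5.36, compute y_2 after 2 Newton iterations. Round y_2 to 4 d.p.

Newton update: y ← y − f(y)/f'(y).
f'(y) = 1 + cos(y)
y_0 = 5.360000: f = -3.237527, f' = 1.603283 → y_1 = 5.360000 - (-3.237527)/(1.603283) = 7.379311
y_1 = 7.379311: f = 0.468755, f' = 1.457045 → y_2 = 7.379311 - (0.468755)/(1.457045) = 7.057595

7.0576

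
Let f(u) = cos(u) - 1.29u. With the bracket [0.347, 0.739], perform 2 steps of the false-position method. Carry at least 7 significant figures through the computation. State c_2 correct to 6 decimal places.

f(0.347000) = 0.492767, f(0.739000) = -0.214168
step 1: c = 0.620243, f(c) = 0.013624 > 0 → new bracket [0.620243, 0.739000]
step 2: c = 0.627346, f(c) = 0.000313 > 0 → new bracket [0.627346, 0.739000]

0.627346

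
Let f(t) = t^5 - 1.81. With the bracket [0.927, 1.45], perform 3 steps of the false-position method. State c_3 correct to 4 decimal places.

f(0.927000) = -1.125460, f(1.450000) = 4.599734
step 1: c = 1.029811, f(c) = -0.651786 < 0 → new bracket [1.029811, 1.450000]
step 2: c = 1.081963, f(c) = -0.327272 < 0 → new bracket [1.081963, 1.450000]
step 3: c = 1.106409, f(c) = -0.152021 < 0 → new bracket [1.106409, 1.450000]

1.1064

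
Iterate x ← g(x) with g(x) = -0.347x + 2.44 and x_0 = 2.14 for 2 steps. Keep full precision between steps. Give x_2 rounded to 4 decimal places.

1.8510

x_1 = g(2.140000) = 1.697420
x_2 = g(1.697420) = 1.850995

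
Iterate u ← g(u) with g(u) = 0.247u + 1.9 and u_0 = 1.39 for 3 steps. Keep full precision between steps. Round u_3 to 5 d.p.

u_1 = g(1.390000) = 2.243330
u_2 = g(2.243330) = 2.454103
u_3 = g(2.454103) = 2.506163

2.50616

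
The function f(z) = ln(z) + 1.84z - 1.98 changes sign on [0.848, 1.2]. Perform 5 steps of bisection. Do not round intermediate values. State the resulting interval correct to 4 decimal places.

f(0.848000) = -0.584555, f(1.200000) = 0.410322 (opposite signs)
step 1: m = 1.024000, f(m) = -0.072123 < 0 → root in [1.024000, 1.200000]
step 2: m = 1.112000, f(m) = 0.172240 > 0 → root in [1.024000, 1.112000]
step 3: m = 1.068000, f(m) = 0.050908 > 0 → root in [1.024000, 1.068000]
step 4: m = 1.046000, f(m) = -0.010387 < 0 → root in [1.046000, 1.068000]
step 5: m = 1.057000, f(m) = 0.020315 > 0 → root in [1.046000, 1.057000]

[1.0460, 1.0570]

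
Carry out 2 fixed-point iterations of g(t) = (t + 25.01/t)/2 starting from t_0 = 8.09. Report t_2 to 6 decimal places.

5.032104

t_1 = g(8.090000) = 5.590735
t_2 = g(5.590735) = 5.032104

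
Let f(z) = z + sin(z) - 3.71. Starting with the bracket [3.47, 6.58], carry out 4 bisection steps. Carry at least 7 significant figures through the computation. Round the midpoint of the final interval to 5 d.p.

f(3.470000) = -0.562536, f(6.580000) = 3.162476 (opposite signs)
step 1: m = 5.025000, f(m) = 0.363466 > 0 → root in [3.470000, 5.025000]
step 2: m = 4.247500, f(m) = -0.356371 < 0 → root in [4.247500, 5.025000]
step 3: m = 4.636250, f(m) = -0.070853 < 0 → root in [4.636250, 5.025000]
step 4: m = 4.830625, f(m) = 0.127607 > 0 → root in [4.636250, 4.830625]
Midpoint of [4.636250, 4.830625] = 4.733438

4.73344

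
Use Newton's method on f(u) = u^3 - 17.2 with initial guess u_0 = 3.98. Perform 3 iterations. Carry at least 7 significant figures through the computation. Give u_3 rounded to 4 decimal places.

f'(u) = 3u^2
u_0 = 3.980000: f = 45.844792, f' = 47.521200 → u_1 = 3.980000 - (45.844792)/(47.521200) = 3.015277
u_1 = 3.015277: f = 10.214585, f' = 27.275687 → u_2 = 3.015277 - (10.214585)/(27.275687) = 2.640783
u_2 = 2.640783: f = 1.216119, f' = 20.921203 → u_3 = 2.640783 - (1.216119)/(20.921203) = 2.582654

2.5827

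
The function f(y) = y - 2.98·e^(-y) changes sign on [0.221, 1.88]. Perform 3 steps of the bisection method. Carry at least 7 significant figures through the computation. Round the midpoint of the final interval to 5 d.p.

f(0.221000) = -2.168116, f(1.880000) = 1.425281 (opposite signs)
step 1: m = 1.050500, f(m) = 0.008207 > 0 → root in [0.221000, 1.050500]
step 2: m = 0.635750, f(m) = -0.942274 < 0 → root in [0.635750, 1.050500]
step 3: m = 0.843125, f(m) = -0.439358 < 0 → root in [0.843125, 1.050500]
Midpoint of [0.843125, 1.050500] = 0.946813

0.94681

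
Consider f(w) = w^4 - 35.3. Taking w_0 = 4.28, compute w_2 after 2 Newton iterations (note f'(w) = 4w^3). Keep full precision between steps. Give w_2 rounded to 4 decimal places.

Newton update: w ← w − f(w)/f'(w).
w_0 = 4.280000: f = 300.263779, f' = 313.611008 → w_1 = 4.280000 - (300.263779)/(313.611008) = 3.322560
w_1 = 3.322560: f = 86.568436, f' = 146.716318 → w_2 = 3.322560 - (86.568436)/(146.716318) = 2.732520

2.7325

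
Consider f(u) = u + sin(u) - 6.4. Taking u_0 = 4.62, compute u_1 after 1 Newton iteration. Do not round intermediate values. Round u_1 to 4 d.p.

f'(u) = 1 + cos(u)
u_0 = 4.620000: f = -2.775735, f' = 0.907742 → u_1 = 4.620000 - (-2.775735)/(0.907742) = 7.677845

7.6778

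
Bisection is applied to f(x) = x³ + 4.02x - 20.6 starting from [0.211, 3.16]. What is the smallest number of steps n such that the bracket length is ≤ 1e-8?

Initial width b − a = 3.16 − 0.211 = 2.949000.
After n steps the width is (b−a)/2^n; need (b−a)/2^n ≤ 1e-8.
So n ≥ log₂(2.949000/1e-8) = log₂(294900000.0000) ≈ 28.1357.
Hence n = 29.

29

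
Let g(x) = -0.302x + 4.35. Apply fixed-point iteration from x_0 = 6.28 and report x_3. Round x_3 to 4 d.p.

3.2601

x_1 = g(6.280000) = 2.453440
x_2 = g(2.453440) = 3.609061
x_3 = g(3.609061) = 3.260064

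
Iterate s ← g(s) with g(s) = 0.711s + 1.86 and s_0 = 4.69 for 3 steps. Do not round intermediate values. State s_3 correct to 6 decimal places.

s_1 = g(4.690000) = 5.194590
s_2 = g(5.194590) = 5.553353
s_3 = g(5.553353) = 5.808434

5.808434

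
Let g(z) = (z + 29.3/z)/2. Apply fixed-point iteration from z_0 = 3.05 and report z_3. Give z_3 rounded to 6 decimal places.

z_1 = g(3.050000) = 6.328279
z_2 = g(6.328279) = 5.479145
z_3 = g(5.479145) = 5.413347

5.413347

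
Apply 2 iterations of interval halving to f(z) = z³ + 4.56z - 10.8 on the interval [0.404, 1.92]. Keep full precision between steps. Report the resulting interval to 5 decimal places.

[1.54100, 1.92000]

f(0.404000) = -8.891821, f(1.920000) = 5.033088 (opposite signs)
step 1: m = 1.162000, f(m) = -3.932296 < 0 → root in [1.162000, 1.920000]
step 2: m = 1.541000, f(m) = -0.113657 < 0 → root in [1.541000, 1.920000]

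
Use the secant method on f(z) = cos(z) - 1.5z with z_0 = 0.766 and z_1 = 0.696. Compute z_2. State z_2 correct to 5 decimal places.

f(z_0) = -0.428311, f(z_1) = -0.276587
z_2 = 0.696000 - (-0.276587)·(0.696000 - 0.766000)/(-0.276587 - (-0.428311)) = 0.568392; f(z_2) = -0.009821

0.56839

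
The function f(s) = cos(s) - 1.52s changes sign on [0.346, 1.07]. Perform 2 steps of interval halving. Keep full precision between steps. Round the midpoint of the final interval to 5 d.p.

0.61750

f(0.346000) = 0.414817, f(1.070000) = -1.146276 (opposite signs)
step 1: m = 0.708000, f(m) = -0.316496 < 0 → root in [0.346000, 0.708000]
step 2: m = 0.527000, f(m) = 0.063280 > 0 → root in [0.527000, 0.708000]
Midpoint of [0.527000, 0.708000] = 0.617500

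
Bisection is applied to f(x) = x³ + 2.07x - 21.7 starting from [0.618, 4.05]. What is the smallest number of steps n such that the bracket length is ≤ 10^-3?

12

Initial width b − a = 4.05 − 0.618 = 3.432000.
After n steps the width is (b−a)/2^n; need (b−a)/2^n ≤ 10^-3.
So n ≥ log₂(3.432000/10^-3) = log₂(3432.0000) ≈ 11.7448.
Hence n = 12.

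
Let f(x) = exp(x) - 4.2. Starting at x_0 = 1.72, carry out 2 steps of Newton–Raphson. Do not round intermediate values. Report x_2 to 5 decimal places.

1.43576

Newton update: x ← x − f(x)/f'(x).
f'(x) = exp(x)
x_0 = 1.720000: f = 1.384528, f' = 5.584528 → x_1 = 1.720000 - (1.384528)/(5.584528) = 1.472078
x_1 = 1.472078: f = 0.158281, f' = 4.358281 → x_2 = 1.472078 - (0.158281)/(4.358281) = 1.435760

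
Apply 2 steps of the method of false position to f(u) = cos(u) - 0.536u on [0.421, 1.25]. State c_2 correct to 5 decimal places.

f(0.421000) = 0.687025, f(1.250000) = -0.354678
step 1: c = 0.967743, f(c) = 0.048450 > 0 → new bracket [0.967743, 1.250000]
step 2: c = 1.001666, f(c) = 0.002007 > 0 → new bracket [1.001666, 1.250000]

1.00167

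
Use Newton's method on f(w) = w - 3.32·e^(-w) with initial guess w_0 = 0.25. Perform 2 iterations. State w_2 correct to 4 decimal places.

1.0916

Newton update: w ← w − f(w)/f'(w).
f'(w) = 1 + 3.32·e^(-w)
w_0 = 0.250000: f = -2.335619, f' = 3.585619 → w_1 = 0.250000 - (-2.335619)/(3.585619) = 0.901385
w_1 = 0.901385: f = -0.446558, f' = 2.347943 → w_2 = 0.901385 - (-0.446558)/(2.347943) = 1.091576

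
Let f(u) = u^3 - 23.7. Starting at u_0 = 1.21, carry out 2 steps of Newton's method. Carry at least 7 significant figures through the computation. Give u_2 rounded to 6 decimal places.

4.340333

f'(u) = 3u^2
u_0 = 1.210000: f = -21.928439, f' = 4.392300 → u_1 = 1.210000 - (-21.928439)/(4.392300) = 6.202473
u_1 = 6.202473: f = 214.913296, f' = 115.412013 → u_2 = 6.202473 - (214.913296)/(115.412013) = 4.340333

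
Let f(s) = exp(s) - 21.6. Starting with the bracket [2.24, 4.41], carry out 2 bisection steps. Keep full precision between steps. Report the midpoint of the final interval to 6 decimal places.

f(2.240000) = -12.206669, f(4.410000) = 60.669464 (opposite signs)
step 1: m = 3.325000, f(m) = 6.198999 > 0 → root in [2.240000, 3.325000]
step 2: m = 2.782500, f(m) = -5.440631 < 0 → root in [2.782500, 3.325000]
Midpoint of [2.782500, 3.325000] = 3.053750

3.053750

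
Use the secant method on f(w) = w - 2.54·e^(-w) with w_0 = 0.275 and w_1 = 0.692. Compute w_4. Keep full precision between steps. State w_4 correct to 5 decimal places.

0.96633

f(w_0) = -1.654313, f(w_1) = -0.579458
w_2 = 0.692000 - (-0.579458)·(0.692000 - 0.275000)/(-0.579458 - (-1.654313)) = 0.916806; f(w_2) = -0.098671
w_3 = 0.916806 - (-0.098671)·(0.916806 - 0.692000)/(-0.098671 - (-0.579458)) = 0.962942; f(w_3) = -0.006748
w_4 = 0.962942 - (-0.006748)·(0.962942 - 0.916806)/(-0.006748 - (-0.098671)) = 0.966329; f(w_4) = -0.000082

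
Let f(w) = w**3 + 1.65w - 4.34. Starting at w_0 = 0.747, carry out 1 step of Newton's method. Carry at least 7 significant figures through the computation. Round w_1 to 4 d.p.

f'(w) = 3w**2 + 1.65
w_0 = 0.747000: f = -2.690617, f' = 3.324027 → w_1 = 0.747000 - (-2.690617)/(3.324027) = 1.556445

1.5564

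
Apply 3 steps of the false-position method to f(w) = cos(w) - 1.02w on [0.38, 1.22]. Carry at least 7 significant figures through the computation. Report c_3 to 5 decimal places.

0.73009

f(0.380000) = 0.541065, f(1.220000) = -0.900754
step 1: c = 0.695223, f(c) = 0.058784 > 0 → new bracket [0.695223, 1.220000]
step 2: c = 0.727372, f(c) = 0.005005 > 0 → new bracket [0.727372, 1.220000]
step 3: c = 0.730094, f(c) = 0.000416 > 0 → new bracket [0.730094, 1.220000]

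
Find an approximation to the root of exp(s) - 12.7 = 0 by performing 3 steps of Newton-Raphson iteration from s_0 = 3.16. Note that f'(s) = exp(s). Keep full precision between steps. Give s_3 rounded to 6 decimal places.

2.541671

s_0 = 3.160000: f = 10.870596, f' = 23.570596 → s_1 = 3.160000 - (10.870596)/(23.570596) = 2.698807
s_1 = 2.698807: f = 2.161989, f' = 14.861989 → s_2 = 2.698807 - (2.161989)/(14.861989) = 2.553336
s_2 = 2.553336: f = 0.149898, f' = 12.849898 → s_3 = 2.553336 - (0.149898)/(12.849898) = 2.541671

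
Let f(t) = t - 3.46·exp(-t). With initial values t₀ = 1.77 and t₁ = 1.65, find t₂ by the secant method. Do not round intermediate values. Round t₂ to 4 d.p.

1.0440

f(t_0) = 1.180648, f(t_1) = 0.985507
t_2 = 1.650000 - (0.985507)·(1.650000 - 1.770000)/(0.985507 - (1.180648)) = 1.043971; f(t_2) = -0.174136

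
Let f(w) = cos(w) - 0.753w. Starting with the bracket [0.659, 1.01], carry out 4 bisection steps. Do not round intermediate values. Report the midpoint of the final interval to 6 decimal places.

0.867406

f(0.659000) = 0.294378, f(1.010000) = -0.228669 (opposite signs)
step 1: m = 0.834500, f(m) = 0.043170 > 0 → root in [0.834500, 1.010000]
step 2: m = 0.922250, f(m) = -0.090426 < 0 → root in [0.834500, 0.922250]
step 3: m = 0.878375, f(m) = -0.023014 < 0 → root in [0.834500, 0.878375]
step 4: m = 0.856437, f(m) = 0.010236 > 0 → root in [0.856437, 0.878375]
Midpoint of [0.856437, 0.878375] = 0.867406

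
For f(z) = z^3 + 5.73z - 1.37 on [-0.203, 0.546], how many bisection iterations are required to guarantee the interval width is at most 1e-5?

Initial width b − a = 0.546 − -0.203 = 0.749000.
After n steps the width is (b−a)/2^n; need (b−a)/2^n ≤ 1e-5.
So n ≥ log₂(0.749000/1e-5) = log₂(74900.0000) ≈ 16.1927.
Hence n = 17.

17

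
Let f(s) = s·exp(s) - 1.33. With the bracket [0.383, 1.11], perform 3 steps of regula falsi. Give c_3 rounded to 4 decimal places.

0.6676

False-position update: c = (a·f(b) − b·f(a))/(f(b) − f(a)); replace the endpoint whose sign matches f(c).
f(0.383000) = -0.768262, f(1.110000) = 2.038138
step 1: c = 0.582019, f(c) = -0.288391 < 0 → new bracket [0.582019, 1.110000]
step 2: c = 0.647466, f(c) = -0.092891 < 0 → new bracket [0.647466, 1.110000]
step 3: c = 0.667628, f(c) = -0.028388 < 0 → new bracket [0.667628, 1.110000]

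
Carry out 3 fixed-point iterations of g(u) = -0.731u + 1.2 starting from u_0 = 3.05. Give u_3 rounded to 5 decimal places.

-0.22735

u_1 = g(3.050000) = -1.029550
u_2 = g(-1.029550) = 1.952601
u_3 = g(1.952601) = -0.227351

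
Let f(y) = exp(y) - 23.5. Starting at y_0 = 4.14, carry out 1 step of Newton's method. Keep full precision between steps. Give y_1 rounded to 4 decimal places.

3.5142

f'(y) = exp(y)
y_0 = 4.140000: f = 39.302821, f' = 62.802821 → y_1 = 4.140000 - (39.302821)/(62.802821) = 3.514187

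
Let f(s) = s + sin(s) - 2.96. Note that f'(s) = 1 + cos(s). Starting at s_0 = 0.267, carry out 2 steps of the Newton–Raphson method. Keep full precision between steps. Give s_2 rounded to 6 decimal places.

Newton update: s ← s − f(s)/f'(s).
s_0 = 0.267000: f = -2.429161, f' = 1.964567 → s_1 = 0.267000 - (-2.429161)/(1.964567) = 1.503487
s_1 = 1.503487: f = -0.458778, f' = 1.067259 → s_2 = 1.503487 - (-0.458778)/(1.067259) = 1.933352

1.933352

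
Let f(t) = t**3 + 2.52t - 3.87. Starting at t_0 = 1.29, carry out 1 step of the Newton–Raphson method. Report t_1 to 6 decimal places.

Newton update: t ← t − f(t)/f'(t).
f'(t) = 3t**2 + 2.52
t_0 = 1.290000: f = 1.527489, f' = 7.512300 → t_1 = 1.290000 - (1.527489)/(7.512300) = 1.086668

1.086668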